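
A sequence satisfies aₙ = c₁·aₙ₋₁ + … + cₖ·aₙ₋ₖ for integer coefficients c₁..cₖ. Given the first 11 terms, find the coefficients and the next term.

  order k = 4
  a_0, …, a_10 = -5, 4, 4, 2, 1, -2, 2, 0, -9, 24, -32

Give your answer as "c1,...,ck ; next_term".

  a_4 = -2·2 + -2·4 + 2·4 + -1·-5 = 1
  a_5 = -2·1 + -2·2 + 2·4 + -1·4 = -2
  a_6 = -2·-2 + -2·1 + 2·2 + -1·4 = 2
  a_7 = -2·2 + -2·-2 + 2·1 + -1·2 = 0
  a_8 = -2·0 + -2·2 + 2·-2 + -1·1 = -9
  a_9 = -2·-9 + -2·0 + 2·2 + -1·-2 = 24
  a_10 = -2·24 + -2·-9 + 2·0 + -1·2 = -32
  a_11 = -2·-32 + -2·24 + 2·-9 + -1·0 = -2

-2,-2,2,-1 ; -2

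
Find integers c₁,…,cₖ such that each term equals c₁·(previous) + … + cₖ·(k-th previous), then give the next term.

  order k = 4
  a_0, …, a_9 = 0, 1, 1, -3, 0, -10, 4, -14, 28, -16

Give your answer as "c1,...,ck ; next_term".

  a_4 = 0·-3 + 2·1 + -2·1 + -2·0 = 0
  a_5 = 0·0 + 2·-3 + -2·1 + -2·1 = -10
  a_6 = 0·-10 + 2·0 + -2·-3 + -2·1 = 4
  a_7 = 0·4 + 2·-10 + -2·0 + -2·-3 = -14
  a_8 = 0·-14 + 2·4 + -2·-10 + -2·0 = 28
  a_9 = 0·28 + 2·-14 + -2·4 + -2·-10 = -16
  a_10 = 0·-16 + 2·28 + -2·-14 + -2·4 = 76

0,2,-2,-2 ; 76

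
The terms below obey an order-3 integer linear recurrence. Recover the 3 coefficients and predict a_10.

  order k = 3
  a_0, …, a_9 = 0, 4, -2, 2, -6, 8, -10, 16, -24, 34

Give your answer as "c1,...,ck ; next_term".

-1,0,-1 ; -50

  a_3 = -1·-2 + 0·4 + -1·0 = 2
  a_4 = -1·2 + 0·-2 + -1·4 = -6
  a_5 = -1·-6 + 0·2 + -1·-2 = 8
  a_6 = -1·8 + 0·-6 + -1·2 = -10
  a_7 = -1·-10 + 0·8 + -1·-6 = 16
  a_8 = -1·16 + 0·-10 + -1·8 = -24
  a_9 = -1·-24 + 0·16 + -1·-10 = 34
  a_10 = -1·34 + 0·-24 + -1·16 = -50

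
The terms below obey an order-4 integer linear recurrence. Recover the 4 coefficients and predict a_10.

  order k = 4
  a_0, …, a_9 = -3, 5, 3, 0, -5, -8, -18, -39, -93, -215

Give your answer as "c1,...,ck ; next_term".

  a_4 = 2·0 + 1·3 + -1·5 + 1·-3 = -5
  a_5 = 2·-5 + 1·0 + -1·3 + 1·5 = -8
  a_6 = 2·-8 + 1·-5 + -1·0 + 1·3 = -18
  a_7 = 2·-18 + 1·-8 + -1·-5 + 1·0 = -39
  a_8 = 2·-39 + 1·-18 + -1·-8 + 1·-5 = -93
  a_9 = 2·-93 + 1·-39 + -1·-18 + 1·-8 = -215
  a_10 = 2·-215 + 1·-93 + -1·-39 + 1·-18 = -502

2,1,-1,1 ; -502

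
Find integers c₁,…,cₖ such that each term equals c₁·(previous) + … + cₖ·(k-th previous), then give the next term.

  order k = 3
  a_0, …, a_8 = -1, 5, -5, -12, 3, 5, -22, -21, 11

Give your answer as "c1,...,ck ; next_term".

1,-1,2 ; -12

  a_3 = 1·-5 + -1·5 + 2·-1 = -12
  a_4 = 1·-12 + -1·-5 + 2·5 = 3
  a_5 = 1·3 + -1·-12 + 2·-5 = 5
  a_6 = 1·5 + -1·3 + 2·-12 = -22
  a_7 = 1·-22 + -1·5 + 2·3 = -21
  a_8 = 1·-21 + -1·-22 + 2·5 = 11
  a_9 = 1·11 + -1·-21 + 2·-22 = -12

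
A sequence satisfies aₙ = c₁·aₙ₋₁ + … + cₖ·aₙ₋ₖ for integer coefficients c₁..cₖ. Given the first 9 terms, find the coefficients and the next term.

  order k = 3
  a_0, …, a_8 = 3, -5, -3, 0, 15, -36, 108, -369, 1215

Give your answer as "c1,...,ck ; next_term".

-3,0,-3 ; -3969

  a_3 = -3·-3 + 0·-5 + -3·3 = 0
  a_4 = -3·0 + 0·-3 + -3·-5 = 15
  a_5 = -3·15 + 0·0 + -3·-3 = -36
  a_6 = -3·-36 + 0·15 + -3·0 = 108
  a_7 = -3·108 + 0·-36 + -3·15 = -369
  a_8 = -3·-369 + 0·108 + -3·-36 = 1215
  a_9 = -3·1215 + 0·-369 + -3·108 = -3969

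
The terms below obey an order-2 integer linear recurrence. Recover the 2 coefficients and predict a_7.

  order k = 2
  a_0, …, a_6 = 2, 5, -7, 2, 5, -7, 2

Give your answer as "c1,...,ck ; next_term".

  a_2 = -1·5 + -1·2 = -7
  a_3 = -1·-7 + -1·5 = 2
  a_4 = -1·2 + -1·-7 = 5
  a_5 = -1·5 + -1·2 = -7
  a_6 = -1·-7 + -1·5 = 2
  a_7 = -1·2 + -1·-7 = 5

-1,-1 ; 5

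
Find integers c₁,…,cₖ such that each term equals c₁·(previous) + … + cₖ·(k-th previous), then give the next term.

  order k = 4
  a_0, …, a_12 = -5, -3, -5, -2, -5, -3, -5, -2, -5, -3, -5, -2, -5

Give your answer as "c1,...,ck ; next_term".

  a_4 = 0·-2 + 0·-5 + 0·-3 + 1·-5 = -5
  a_5 = 0·-5 + 0·-2 + 0·-5 + 1·-3 = -3
  a_6 = 0·-3 + 0·-5 + 0·-2 + 1·-5 = -5
  a_7 = 0·-5 + 0·-3 + 0·-5 + 1·-2 = -2
  a_8 = 0·-2 + 0·-5 + 0·-3 + 1·-5 = -5
  a_9 = 0·-5 + 0·-2 + 0·-5 + 1·-3 = -3
  a_10 = 0·-3 + 0·-5 + 0·-2 + 1·-5 = -5
  a_11 = 0·-5 + 0·-3 + 0·-5 + 1·-2 = -2
  a_12 = 0·-2 + 0·-5 + 0·-3 + 1·-5 = -5
  a_13 = 0·-5 + 0·-2 + 0·-5 + 1·-3 = -3

0,0,0,1 ; -3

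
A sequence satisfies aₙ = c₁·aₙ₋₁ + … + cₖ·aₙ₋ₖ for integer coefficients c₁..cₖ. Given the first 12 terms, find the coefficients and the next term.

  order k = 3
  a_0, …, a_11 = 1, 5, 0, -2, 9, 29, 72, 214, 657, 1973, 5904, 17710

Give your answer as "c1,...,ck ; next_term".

  a_3 = 3·0 + -1·5 + 3·1 = -2
  a_4 = 3·-2 + -1·0 + 3·5 = 9
  a_5 = 3·9 + -1·-2 + 3·0 = 29
  a_6 = 3·29 + -1·9 + 3·-2 = 72
  a_7 = 3·72 + -1·29 + 3·9 = 214
  a_8 = 3·214 + -1·72 + 3·29 = 657
  a_9 = 3·657 + -1·214 + 3·72 = 1973
  a_10 = 3·1973 + -1·657 + 3·214 = 5904
  a_11 = 3·5904 + -1·1973 + 3·657 = 17710
  a_12 = 3·17710 + -1·5904 + 3·1973 = 53145

3,-1,3 ; 53145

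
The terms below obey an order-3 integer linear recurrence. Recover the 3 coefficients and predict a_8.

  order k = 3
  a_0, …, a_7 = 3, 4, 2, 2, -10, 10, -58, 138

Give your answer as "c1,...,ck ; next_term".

  a_3 = -1·2 + 4·4 + -4·3 = 2
  a_4 = -1·2 + 4·2 + -4·4 = -10
  a_5 = -1·-10 + 4·2 + -4·2 = 10
  a_6 = -1·10 + 4·-10 + -4·2 = -58
  a_7 = -1·-58 + 4·10 + -4·-10 = 138
  a_8 = -1·138 + 4·-58 + -4·10 = -410

-1,4,-4 ; -410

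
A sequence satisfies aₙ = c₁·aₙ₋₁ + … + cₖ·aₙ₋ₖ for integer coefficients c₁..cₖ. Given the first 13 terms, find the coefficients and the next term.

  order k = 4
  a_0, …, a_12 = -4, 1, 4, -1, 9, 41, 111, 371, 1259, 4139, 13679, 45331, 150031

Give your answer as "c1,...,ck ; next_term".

  a_4 = 3·-1 + 0·4 + 4·1 + -2·-4 = 9
  a_5 = 3·9 + 0·-1 + 4·4 + -2·1 = 41
  a_6 = 3·41 + 0·9 + 4·-1 + -2·4 = 111
  a_7 = 3·111 + 0·41 + 4·9 + -2·-1 = 371
  a_8 = 3·371 + 0·111 + 4·41 + -2·9 = 1259
  a_9 = 3·1259 + 0·371 + 4·111 + -2·41 = 4139
  a_10 = 3·4139 + 0·1259 + 4·371 + -2·111 = 13679
  a_11 = 3·13679 + 0·4139 + 4·1259 + -2·371 = 45331
  a_12 = 3·45331 + 0·13679 + 4·4139 + -2·1259 = 150031
  a_13 = 3·150031 + 0·45331 + 4·13679 + -2·4139 = 496531

3,0,4,-2 ; 496531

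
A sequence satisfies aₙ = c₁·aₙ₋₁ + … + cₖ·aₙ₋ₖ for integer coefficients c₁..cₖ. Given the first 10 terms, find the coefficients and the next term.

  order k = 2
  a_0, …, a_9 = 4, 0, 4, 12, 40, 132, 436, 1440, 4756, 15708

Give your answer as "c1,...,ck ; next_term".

  a_2 = 3·0 + 1·4 = 4
  a_3 = 3·4 + 1·0 = 12
  a_4 = 3·12 + 1·4 = 40
  a_5 = 3·40 + 1·12 = 132
  a_6 = 3·132 + 1·40 = 436
  a_7 = 3·436 + 1·132 = 1440
  a_8 = 3·1440 + 1·436 = 4756
  a_9 = 3·4756 + 1·1440 = 15708
  a_10 = 3·15708 + 1·4756 = 51880

3,1 ; 51880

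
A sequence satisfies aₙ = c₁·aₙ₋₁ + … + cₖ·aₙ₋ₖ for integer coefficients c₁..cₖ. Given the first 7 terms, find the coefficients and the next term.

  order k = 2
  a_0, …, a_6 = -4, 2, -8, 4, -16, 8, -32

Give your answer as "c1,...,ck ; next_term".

  a_2 = 0·2 + 2·-4 = -8
  a_3 = 0·-8 + 2·2 = 4
  a_4 = 0·4 + 2·-8 = -16
  a_5 = 0·-16 + 2·4 = 8
  a_6 = 0·8 + 2·-16 = -32
  a_7 = 0·-32 + 2·8 = 16

0,2 ; 16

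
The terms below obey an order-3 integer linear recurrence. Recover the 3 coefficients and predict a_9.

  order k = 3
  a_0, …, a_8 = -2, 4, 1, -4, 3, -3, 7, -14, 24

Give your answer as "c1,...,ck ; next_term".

-2,-1,-1 ; -41

  a_3 = -2·1 + -1·4 + -1·-2 = -4
  a_4 = -2·-4 + -1·1 + -1·4 = 3
  a_5 = -2·3 + -1·-4 + -1·1 = -3
  a_6 = -2·-3 + -1·3 + -1·-4 = 7
  a_7 = -2·7 + -1·-3 + -1·3 = -14
  a_8 = -2·-14 + -1·7 + -1·-3 = 24
  a_9 = -2·24 + -1·-14 + -1·7 = -41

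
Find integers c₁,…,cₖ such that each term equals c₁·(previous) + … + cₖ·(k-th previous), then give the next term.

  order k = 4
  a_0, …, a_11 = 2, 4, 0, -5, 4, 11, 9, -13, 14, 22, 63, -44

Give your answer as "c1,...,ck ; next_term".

  a_4 = 0·-5 + 1·0 + -1·4 + 4·2 = 4
  a_5 = 0·4 + 1·-5 + -1·0 + 4·4 = 11
  a_6 = 0·11 + 1·4 + -1·-5 + 4·0 = 9
  a_7 = 0·9 + 1·11 + -1·4 + 4·-5 = -13
  a_8 = 0·-13 + 1·9 + -1·11 + 4·4 = 14
  a_9 = 0·14 + 1·-13 + -1·9 + 4·11 = 22
  a_10 = 0·22 + 1·14 + -1·-13 + 4·9 = 63
  a_11 = 0·63 + 1·22 + -1·14 + 4·-13 = -44
  a_12 = 0·-44 + 1·63 + -1·22 + 4·14 = 97

0,1,-1,4 ; 97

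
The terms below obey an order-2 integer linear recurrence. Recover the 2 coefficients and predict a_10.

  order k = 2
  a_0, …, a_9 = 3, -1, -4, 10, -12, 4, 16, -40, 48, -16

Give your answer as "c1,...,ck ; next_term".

  a_2 = -2·-1 + -2·3 = -4
  a_3 = -2·-4 + -2·-1 = 10
  a_4 = -2·10 + -2·-4 = -12
  a_5 = -2·-12 + -2·10 = 4
  a_6 = -2·4 + -2·-12 = 16
  a_7 = -2·16 + -2·4 = -40
  a_8 = -2·-40 + -2·16 = 48
  a_9 = -2·48 + -2·-40 = -16
  a_10 = -2·-16 + -2·48 = -64

-2,-2 ; -64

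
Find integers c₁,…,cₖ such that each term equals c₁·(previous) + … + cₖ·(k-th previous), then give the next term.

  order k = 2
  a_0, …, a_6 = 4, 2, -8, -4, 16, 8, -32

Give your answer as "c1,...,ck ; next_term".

0,-2 ; -16

  a_2 = 0·2 + -2·4 = -8
  a_3 = 0·-8 + -2·2 = -4
  a_4 = 0·-4 + -2·-8 = 16
  a_5 = 0·16 + -2·-4 = 8
  a_6 = 0·8 + -2·16 = -32
  a_7 = 0·-32 + -2·8 = -16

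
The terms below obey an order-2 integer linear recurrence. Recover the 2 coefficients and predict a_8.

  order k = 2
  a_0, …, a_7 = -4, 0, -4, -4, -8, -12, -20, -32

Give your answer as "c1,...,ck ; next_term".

1,1 ; -52

  a_2 = 1·0 + 1·-4 = -4
  a_3 = 1·-4 + 1·0 = -4
  a_4 = 1·-4 + 1·-4 = -8
  a_5 = 1·-8 + 1·-4 = -12
  a_6 = 1·-12 + 1·-8 = -20
  a_7 = 1·-20 + 1·-12 = -32
  a_8 = 1·-32 + 1·-20 = -52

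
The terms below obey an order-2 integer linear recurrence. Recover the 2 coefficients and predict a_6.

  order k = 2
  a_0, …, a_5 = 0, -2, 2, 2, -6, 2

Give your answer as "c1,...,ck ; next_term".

-1,-2 ; 10

  a_2 = -1·-2 + -2·0 = 2
  a_3 = -1·2 + -2·-2 = 2
  a_4 = -1·2 + -2·2 = -6
  a_5 = -1·-6 + -2·2 = 2
  a_6 = -1·2 + -2·-6 = 10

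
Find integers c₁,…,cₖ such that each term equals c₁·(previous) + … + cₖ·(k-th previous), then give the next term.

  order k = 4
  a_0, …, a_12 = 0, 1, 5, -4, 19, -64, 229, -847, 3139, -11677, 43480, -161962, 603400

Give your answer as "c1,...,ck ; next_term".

-4,0,3,-3 ; -2248129

  a_4 = -4·-4 + 0·5 + 3·1 + -3·0 = 19
  a_5 = -4·19 + 0·-4 + 3·5 + -3·1 = -64
  a_6 = -4·-64 + 0·19 + 3·-4 + -3·5 = 229
  a_7 = -4·229 + 0·-64 + 3·19 + -3·-4 = -847
  a_8 = -4·-847 + 0·229 + 3·-64 + -3·19 = 3139
  a_9 = -4·3139 + 0·-847 + 3·229 + -3·-64 = -11677
  a_10 = -4·-11677 + 0·3139 + 3·-847 + -3·229 = 43480
  a_11 = -4·43480 + 0·-11677 + 3·3139 + -3·-847 = -161962
  a_12 = -4·-161962 + 0·43480 + 3·-11677 + -3·3139 = 603400
  a_13 = -4·603400 + 0·-161962 + 3·43480 + -3·-11677 = -2248129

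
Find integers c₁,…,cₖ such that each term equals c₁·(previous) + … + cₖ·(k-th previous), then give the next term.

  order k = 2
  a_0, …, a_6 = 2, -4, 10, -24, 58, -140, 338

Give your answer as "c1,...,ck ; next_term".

  a_2 = -2·-4 + 1·2 = 10
  a_3 = -2·10 + 1·-4 = -24
  a_4 = -2·-24 + 1·10 = 58
  a_5 = -2·58 + 1·-24 = -140
  a_6 = -2·-140 + 1·58 = 338
  a_7 = -2·338 + 1·-140 = -816

-2,1 ; -816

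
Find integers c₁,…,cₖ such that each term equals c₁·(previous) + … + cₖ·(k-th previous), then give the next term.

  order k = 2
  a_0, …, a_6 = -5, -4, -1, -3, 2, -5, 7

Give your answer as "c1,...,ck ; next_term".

-1,1 ; -12

  a_2 = -1·-4 + 1·-5 = -1
  a_3 = -1·-1 + 1·-4 = -3
  a_4 = -1·-3 + 1·-1 = 2
  a_5 = -1·2 + 1·-3 = -5
  a_6 = -1·-5 + 1·2 = 7
  a_7 = -1·7 + 1·-5 = -12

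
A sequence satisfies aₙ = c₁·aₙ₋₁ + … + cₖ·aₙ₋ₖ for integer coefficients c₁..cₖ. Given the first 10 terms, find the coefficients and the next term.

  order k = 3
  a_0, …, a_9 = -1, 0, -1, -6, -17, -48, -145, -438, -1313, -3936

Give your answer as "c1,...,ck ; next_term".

3,-1,3 ; -11809

  a_3 = 3·-1 + -1·0 + 3·-1 = -6
  a_4 = 3·-6 + -1·-1 + 3·0 = -17
  a_5 = 3·-17 + -1·-6 + 3·-1 = -48
  a_6 = 3·-48 + -1·-17 + 3·-6 = -145
  a_7 = 3·-145 + -1·-48 + 3·-17 = -438
  a_8 = 3·-438 + -1·-145 + 3·-48 = -1313
  a_9 = 3·-1313 + -1·-438 + 3·-145 = -3936
  a_10 = 3·-3936 + -1·-1313 + 3·-438 = -11809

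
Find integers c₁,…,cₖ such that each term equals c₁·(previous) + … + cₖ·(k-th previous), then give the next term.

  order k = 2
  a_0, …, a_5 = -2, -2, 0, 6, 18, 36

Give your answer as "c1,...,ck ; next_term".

  a_2 = 3·-2 + -3·-2 = 0
  a_3 = 3·0 + -3·-2 = 6
  a_4 = 3·6 + -3·0 = 18
  a_5 = 3·18 + -3·6 = 36
  a_6 = 3·36 + -3·18 = 54

3,-3 ; 54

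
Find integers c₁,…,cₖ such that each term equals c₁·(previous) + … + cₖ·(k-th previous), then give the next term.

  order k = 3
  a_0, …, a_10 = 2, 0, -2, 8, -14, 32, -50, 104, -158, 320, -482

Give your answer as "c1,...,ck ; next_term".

  a_3 = -1·-2 + 3·0 + 3·2 = 8
  a_4 = -1·8 + 3·-2 + 3·0 = -14
  a_5 = -1·-14 + 3·8 + 3·-2 = 32
  a_6 = -1·32 + 3·-14 + 3·8 = -50
  a_7 = -1·-50 + 3·32 + 3·-14 = 104
  a_8 = -1·104 + 3·-50 + 3·32 = -158
  a_9 = -1·-158 + 3·104 + 3·-50 = 320
  a_10 = -1·320 + 3·-158 + 3·104 = -482
  a_11 = -1·-482 + 3·320 + 3·-158 = 968

-1,3,3 ; 968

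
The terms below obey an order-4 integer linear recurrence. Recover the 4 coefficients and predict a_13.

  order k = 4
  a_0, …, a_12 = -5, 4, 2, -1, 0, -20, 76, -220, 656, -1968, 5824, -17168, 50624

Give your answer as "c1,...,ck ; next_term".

  a_4 = -4·-1 + -4·2 + -4·4 + -4·-5 = 0
  a_5 = -4·0 + -4·-1 + -4·2 + -4·4 = -20
  a_6 = -4·-20 + -4·0 + -4·-1 + -4·2 = 76
  a_7 = -4·76 + -4·-20 + -4·0 + -4·-1 = -220
  a_8 = -4·-220 + -4·76 + -4·-20 + -4·0 = 656
  a_9 = -4·656 + -4·-220 + -4·76 + -4·-20 = -1968
  a_10 = -4·-1968 + -4·656 + -4·-220 + -4·76 = 5824
  a_11 = -4·5824 + -4·-1968 + -4·656 + -4·-220 = -17168
  a_12 = -4·-17168 + -4·5824 + -4·-1968 + -4·656 = 50624
  a_13 = -4·50624 + -4·-17168 + -4·5824 + -4·-1968 = -149248

-4,-4,-4,-4 ; -149248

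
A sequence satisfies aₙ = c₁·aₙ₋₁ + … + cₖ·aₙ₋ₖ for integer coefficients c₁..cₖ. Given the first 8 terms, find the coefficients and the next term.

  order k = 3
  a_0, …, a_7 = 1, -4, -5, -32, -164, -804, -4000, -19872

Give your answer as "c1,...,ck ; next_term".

  a_3 = 4·-5 + 4·-4 + 4·1 = -32
  a_4 = 4·-32 + 4·-5 + 4·-4 = -164
  a_5 = 4·-164 + 4·-32 + 4·-5 = -804
  a_6 = 4·-804 + 4·-164 + 4·-32 = -4000
  a_7 = 4·-4000 + 4·-804 + 4·-164 = -19872
  a_8 = 4·-19872 + 4·-4000 + 4·-804 = -98704

4,4,4 ; -98704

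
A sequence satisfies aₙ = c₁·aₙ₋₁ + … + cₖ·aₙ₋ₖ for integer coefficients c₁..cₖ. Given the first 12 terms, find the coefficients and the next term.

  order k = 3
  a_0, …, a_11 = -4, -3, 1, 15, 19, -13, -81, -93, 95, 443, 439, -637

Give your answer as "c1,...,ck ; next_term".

  a_3 = 1·1 + -2·-3 + -2·-4 = 15
  a_4 = 1·15 + -2·1 + -2·-3 = 19
  a_5 = 1·19 + -2·15 + -2·1 = -13
  a_6 = 1·-13 + -2·19 + -2·15 = -81
  a_7 = 1·-81 + -2·-13 + -2·19 = -93
  a_8 = 1·-93 + -2·-81 + -2·-13 = 95
  a_9 = 1·95 + -2·-93 + -2·-81 = 443
  a_10 = 1·443 + -2·95 + -2·-93 = 439
  a_11 = 1·439 + -2·443 + -2·95 = -637
  a_12 = 1·-637 + -2·439 + -2·443 = -2401

1,-2,-2 ; -2401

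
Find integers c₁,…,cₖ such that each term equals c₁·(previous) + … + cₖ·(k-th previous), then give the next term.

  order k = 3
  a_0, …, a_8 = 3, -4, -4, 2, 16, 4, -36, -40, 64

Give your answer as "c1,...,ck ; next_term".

0,-2,-2 ; 152

  a_3 = 0·-4 + -2·-4 + -2·3 = 2
  a_4 = 0·2 + -2·-4 + -2·-4 = 16
  a_5 = 0·16 + -2·2 + -2·-4 = 4
  a_6 = 0·4 + -2·16 + -2·2 = -36
  a_7 = 0·-36 + -2·4 + -2·16 = -40
  a_8 = 0·-40 + -2·-36 + -2·4 = 64
  a_9 = 0·64 + -2·-40 + -2·-36 = 152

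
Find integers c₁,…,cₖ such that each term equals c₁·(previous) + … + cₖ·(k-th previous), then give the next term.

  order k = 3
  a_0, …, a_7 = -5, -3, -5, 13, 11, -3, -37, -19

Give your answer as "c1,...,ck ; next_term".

  a_3 = 0·-5 + -1·-3 + -2·-5 = 13
  a_4 = 0·13 + -1·-5 + -2·-3 = 11
  a_5 = 0·11 + -1·13 + -2·-5 = -3
  a_6 = 0·-3 + -1·11 + -2·13 = -37
  a_7 = 0·-37 + -1·-3 + -2·11 = -19
  a_8 = 0·-19 + -1·-37 + -2·-3 = 43

0,-1,-2 ; 43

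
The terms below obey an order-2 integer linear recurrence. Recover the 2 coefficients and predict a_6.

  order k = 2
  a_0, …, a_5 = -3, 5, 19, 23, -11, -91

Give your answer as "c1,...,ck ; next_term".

2,-3 ; -149

  a_2 = 2·5 + -3·-3 = 19
  a_3 = 2·19 + -3·5 = 23
  a_4 = 2·23 + -3·19 = -11
  a_5 = 2·-11 + -3·23 = -91
  a_6 = 2·-91 + -3·-11 = -149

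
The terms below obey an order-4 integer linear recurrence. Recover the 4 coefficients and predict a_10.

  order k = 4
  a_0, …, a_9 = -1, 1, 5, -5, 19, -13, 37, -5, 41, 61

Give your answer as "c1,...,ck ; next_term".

0,3,1,-3 ; 7

  a_4 = 0·-5 + 3·5 + 1·1 + -3·-1 = 19
  a_5 = 0·19 + 3·-5 + 1·5 + -3·1 = -13
  a_6 = 0·-13 + 3·19 + 1·-5 + -3·5 = 37
  a_7 = 0·37 + 3·-13 + 1·19 + -3·-5 = -5
  a_8 = 0·-5 + 3·37 + 1·-13 + -3·19 = 41
  a_9 = 0·41 + 3·-5 + 1·37 + -3·-13 = 61
  a_10 = 0·61 + 3·41 + 1·-5 + -3·37 = 7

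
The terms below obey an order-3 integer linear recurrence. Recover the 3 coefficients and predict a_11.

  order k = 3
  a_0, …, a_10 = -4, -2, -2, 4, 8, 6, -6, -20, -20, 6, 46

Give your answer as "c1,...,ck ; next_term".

  a_3 = 1·-2 + -1·-2 + -1·-4 = 4
  a_4 = 1·4 + -1·-2 + -1·-2 = 8
  a_5 = 1·8 + -1·4 + -1·-2 = 6
  a_6 = 1·6 + -1·8 + -1·4 = -6
  a_7 = 1·-6 + -1·6 + -1·8 = -20
  a_8 = 1·-20 + -1·-6 + -1·6 = -20
  a_9 = 1·-20 + -1·-20 + -1·-6 = 6
  a_10 = 1·6 + -1·-20 + -1·-20 = 46
  a_11 = 1·46 + -1·6 + -1·-20 = 60

1,-1,-1 ; 60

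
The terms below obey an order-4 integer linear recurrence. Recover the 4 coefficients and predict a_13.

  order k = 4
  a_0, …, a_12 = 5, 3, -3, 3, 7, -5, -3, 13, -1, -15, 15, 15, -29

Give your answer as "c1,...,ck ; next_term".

  a_4 = 1·3 + -1·-3 + 2·3 + -1·5 = 7
  a_5 = 1·7 + -1·3 + 2·-3 + -1·3 = -5
  a_6 = 1·-5 + -1·7 + 2·3 + -1·-3 = -3
  a_7 = 1·-3 + -1·-5 + 2·7 + -1·3 = 13
  a_8 = 1·13 + -1·-3 + 2·-5 + -1·7 = -1
  a_9 = 1·-1 + -1·13 + 2·-3 + -1·-5 = -15
  a_10 = 1·-15 + -1·-1 + 2·13 + -1·-3 = 15
  a_11 = 1·15 + -1·-15 + 2·-1 + -1·13 = 15
  a_12 = 1·15 + -1·15 + 2·-15 + -1·-1 = -29
  a_13 = 1·-29 + -1·15 + 2·15 + -1·-15 = 1

1,-1,2,-1 ; 1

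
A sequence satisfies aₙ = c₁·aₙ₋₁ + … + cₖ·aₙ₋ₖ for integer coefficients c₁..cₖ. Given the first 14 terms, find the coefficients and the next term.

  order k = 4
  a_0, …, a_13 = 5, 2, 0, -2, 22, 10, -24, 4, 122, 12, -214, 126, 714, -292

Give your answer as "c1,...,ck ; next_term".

  a_4 = 0·-2 + -1·0 + 1·2 + 4·5 = 22
  a_5 = 0·22 + -1·-2 + 1·0 + 4·2 = 10
  a_6 = 0·10 + -1·22 + 1·-2 + 4·0 = -24
  a_7 = 0·-24 + -1·10 + 1·22 + 4·-2 = 4
  a_8 = 0·4 + -1·-24 + 1·10 + 4·22 = 122
  a_9 = 0·122 + -1·4 + 1·-24 + 4·10 = 12
  a_10 = 0·12 + -1·122 + 1·4 + 4·-24 = -214
  a_11 = 0·-214 + -1·12 + 1·122 + 4·4 = 126
  a_12 = 0·126 + -1·-214 + 1·12 + 4·122 = 714
  a_13 = 0·714 + -1·126 + 1·-214 + 4·12 = -292
  a_14 = 0·-292 + -1·714 + 1·126 + 4·-214 = -1444

0,-1,1,4 ; -1444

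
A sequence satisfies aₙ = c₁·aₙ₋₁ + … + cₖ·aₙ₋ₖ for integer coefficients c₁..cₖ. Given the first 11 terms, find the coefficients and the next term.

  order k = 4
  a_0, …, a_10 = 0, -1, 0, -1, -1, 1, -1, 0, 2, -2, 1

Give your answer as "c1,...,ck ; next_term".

  a_4 = 0·-1 + 0·0 + 1·-1 + -1·0 = -1
  a_5 = 0·-1 + 0·-1 + 1·0 + -1·-1 = 1
  a_6 = 0·1 + 0·-1 + 1·-1 + -1·0 = -1
  a_7 = 0·-1 + 0·1 + 1·-1 + -1·-1 = 0
  a_8 = 0·0 + 0·-1 + 1·1 + -1·-1 = 2
  a_9 = 0·2 + 0·0 + 1·-1 + -1·1 = -2
  a_10 = 0·-2 + 0·2 + 1·0 + -1·-1 = 1
  a_11 = 0·1 + 0·-2 + 1·2 + -1·0 = 2

0,0,1,-1 ; 2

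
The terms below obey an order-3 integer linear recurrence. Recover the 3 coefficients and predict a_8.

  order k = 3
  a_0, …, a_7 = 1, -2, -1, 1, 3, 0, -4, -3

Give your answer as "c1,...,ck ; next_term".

0,-1,-1 ; 4

  a_3 = 0·-1 + -1·-2 + -1·1 = 1
  a_4 = 0·1 + -1·-1 + -1·-2 = 3
  a_5 = 0·3 + -1·1 + -1·-1 = 0
  a_6 = 0·0 + -1·3 + -1·1 = -4
  a_7 = 0·-4 + -1·0 + -1·3 = -3
  a_8 = 0·-3 + -1·-4 + -1·0 = 4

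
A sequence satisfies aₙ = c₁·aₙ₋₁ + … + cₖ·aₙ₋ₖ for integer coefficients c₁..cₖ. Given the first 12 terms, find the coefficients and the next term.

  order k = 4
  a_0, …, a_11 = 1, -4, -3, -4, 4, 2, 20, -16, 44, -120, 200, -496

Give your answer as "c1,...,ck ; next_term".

-1,2,-2,-2 ; 1048

  a_4 = -1·-4 + 2·-3 + -2·-4 + -2·1 = 4
  a_5 = -1·4 + 2·-4 + -2·-3 + -2·-4 = 2
  a_6 = -1·2 + 2·4 + -2·-4 + -2·-3 = 20
  a_7 = -1·20 + 2·2 + -2·4 + -2·-4 = -16
  a_8 = -1·-16 + 2·20 + -2·2 + -2·4 = 44
  a_9 = -1·44 + 2·-16 + -2·20 + -2·2 = -120
  a_10 = -1·-120 + 2·44 + -2·-16 + -2·20 = 200
  a_11 = -1·200 + 2·-120 + -2·44 + -2·-16 = -496
  a_12 = -1·-496 + 2·200 + -2·-120 + -2·44 = 1048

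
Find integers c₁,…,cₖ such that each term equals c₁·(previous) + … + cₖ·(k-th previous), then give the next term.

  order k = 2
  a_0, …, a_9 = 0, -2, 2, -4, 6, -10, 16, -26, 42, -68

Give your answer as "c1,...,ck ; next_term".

-1,1 ; 110

  a_2 = -1·-2 + 1·0 = 2
  a_3 = -1·2 + 1·-2 = -4
  a_4 = -1·-4 + 1·2 = 6
  a_5 = -1·6 + 1·-4 = -10
  a_6 = -1·-10 + 1·6 = 16
  a_7 = -1·16 + 1·-10 = -26
  a_8 = -1·-26 + 1·16 = 42
  a_9 = -1·42 + 1·-26 = -68
  a_10 = -1·-68 + 1·42 = 110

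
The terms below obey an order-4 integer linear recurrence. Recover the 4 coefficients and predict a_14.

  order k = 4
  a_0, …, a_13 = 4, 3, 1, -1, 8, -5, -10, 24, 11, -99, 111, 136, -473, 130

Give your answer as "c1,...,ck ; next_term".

-2,-3,-1,3 ; 1356

  a_4 = -2·-1 + -3·1 + -1·3 + 3·4 = 8
  a_5 = -2·8 + -3·-1 + -1·1 + 3·3 = -5
  a_6 = -2·-5 + -3·8 + -1·-1 + 3·1 = -10
  a_7 = -2·-10 + -3·-5 + -1·8 + 3·-1 = 24
  a_8 = -2·24 + -3·-10 + -1·-5 + 3·8 = 11
  a_9 = -2·11 + -3·24 + -1·-10 + 3·-5 = -99
  a_10 = -2·-99 + -3·11 + -1·24 + 3·-10 = 111
  a_11 = -2·111 + -3·-99 + -1·11 + 3·24 = 136
  a_12 = -2·136 + -3·111 + -1·-99 + 3·11 = -473
  a_13 = -2·-473 + -3·136 + -1·111 + 3·-99 = 130
  a_14 = -2·130 + -3·-473 + -1·136 + 3·111 = 1356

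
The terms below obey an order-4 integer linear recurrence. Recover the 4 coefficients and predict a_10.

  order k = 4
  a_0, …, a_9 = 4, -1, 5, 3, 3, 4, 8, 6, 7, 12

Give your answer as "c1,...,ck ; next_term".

  a_4 = 0·3 + 0·5 + 1·-1 + 1·4 = 3
  a_5 = 0·3 + 0·3 + 1·5 + 1·-1 = 4
  a_6 = 0·4 + 0·3 + 1·3 + 1·5 = 8
  a_7 = 0·8 + 0·4 + 1·3 + 1·3 = 6
  a_8 = 0·6 + 0·8 + 1·4 + 1·3 = 7
  a_9 = 0·7 + 0·6 + 1·8 + 1·4 = 12
  a_10 = 0·12 + 0·7 + 1·6 + 1·8 = 14

0,0,1,1 ; 14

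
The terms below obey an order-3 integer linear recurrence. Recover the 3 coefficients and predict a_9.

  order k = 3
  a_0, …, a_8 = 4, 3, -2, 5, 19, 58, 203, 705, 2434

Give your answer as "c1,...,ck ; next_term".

  a_3 = 3·-2 + 1·3 + 2·4 = 5
  a_4 = 3·5 + 1·-2 + 2·3 = 19
  a_5 = 3·19 + 1·5 + 2·-2 = 58
  a_6 = 3·58 + 1·19 + 2·5 = 203
  a_7 = 3·203 + 1·58 + 2·19 = 705
  a_8 = 3·705 + 1·203 + 2·58 = 2434
  a_9 = 3·2434 + 1·705 + 2·203 = 8413

3,1,2 ; 8413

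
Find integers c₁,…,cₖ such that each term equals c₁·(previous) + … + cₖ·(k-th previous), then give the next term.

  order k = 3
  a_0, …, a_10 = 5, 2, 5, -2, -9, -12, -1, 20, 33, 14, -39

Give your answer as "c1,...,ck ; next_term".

  a_3 = 1·5 + -1·2 + -1·5 = -2
  a_4 = 1·-2 + -1·5 + -1·2 = -9
  a_5 = 1·-9 + -1·-2 + -1·5 = -12
  a_6 = 1·-12 + -1·-9 + -1·-2 = -1
  a_7 = 1·-1 + -1·-12 + -1·-9 = 20
  a_8 = 1·20 + -1·-1 + -1·-12 = 33
  a_9 = 1·33 + -1·20 + -1·-1 = 14
  a_10 = 1·14 + -1·33 + -1·20 = -39
  a_11 = 1·-39 + -1·14 + -1·33 = -86

1,-1,-1 ; -86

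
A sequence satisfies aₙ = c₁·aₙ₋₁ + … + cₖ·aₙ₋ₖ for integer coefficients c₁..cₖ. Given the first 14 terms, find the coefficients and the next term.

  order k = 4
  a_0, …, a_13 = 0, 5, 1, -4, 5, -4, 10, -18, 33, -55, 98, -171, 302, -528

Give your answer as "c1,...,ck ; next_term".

  a_4 = -1·-4 + 1·1 + 0·5 + 1·0 = 5
  a_5 = -1·5 + 1·-4 + 0·1 + 1·5 = -4
  a_6 = -1·-4 + 1·5 + 0·-4 + 1·1 = 10
  a_7 = -1·10 + 1·-4 + 0·5 + 1·-4 = -18
  a_8 = -1·-18 + 1·10 + 0·-4 + 1·5 = 33
  a_9 = -1·33 + 1·-18 + 0·10 + 1·-4 = -55
  a_10 = -1·-55 + 1·33 + 0·-18 + 1·10 = 98
  a_11 = -1·98 + 1·-55 + 0·33 + 1·-18 = -171
  a_12 = -1·-171 + 1·98 + 0·-55 + 1·33 = 302
  a_13 = -1·302 + 1·-171 + 0·98 + 1·-55 = -528
  a_14 = -1·-528 + 1·302 + 0·-171 + 1·98 = 928

-1,1,0,1 ; 928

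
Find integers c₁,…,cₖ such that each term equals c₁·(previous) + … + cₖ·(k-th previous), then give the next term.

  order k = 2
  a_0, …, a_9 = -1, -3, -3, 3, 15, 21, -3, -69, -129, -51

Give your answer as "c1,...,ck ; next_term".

2,-3 ; 285

  a_2 = 2·-3 + -3·-1 = -3
  a_3 = 2·-3 + -3·-3 = 3
  a_4 = 2·3 + -3·-3 = 15
  a_5 = 2·15 + -3·3 = 21
  a_6 = 2·21 + -3·15 = -3
  a_7 = 2·-3 + -3·21 = -69
  a_8 = 2·-69 + -3·-3 = -129
  a_9 = 2·-129 + -3·-69 = -51
  a_10 = 2·-51 + -3·-129 = 285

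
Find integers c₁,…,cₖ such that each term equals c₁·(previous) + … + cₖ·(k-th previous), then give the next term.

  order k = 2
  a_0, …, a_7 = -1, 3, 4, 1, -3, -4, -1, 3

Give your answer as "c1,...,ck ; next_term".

  a_2 = 1·3 + -1·-1 = 4
  a_3 = 1·4 + -1·3 = 1
  a_4 = 1·1 + -1·4 = -3
  a_5 = 1·-3 + -1·1 = -4
  a_6 = 1·-4 + -1·-3 = -1
  a_7 = 1·-1 + -1·-4 = 3
  a_8 = 1·3 + -1·-1 = 4

1,-1 ; 4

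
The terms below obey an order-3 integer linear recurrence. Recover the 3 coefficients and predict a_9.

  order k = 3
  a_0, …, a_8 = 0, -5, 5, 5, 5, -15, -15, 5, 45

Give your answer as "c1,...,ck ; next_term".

  a_3 = 0·5 + -1·-5 + -2·0 = 5
  a_4 = 0·5 + -1·5 + -2·-5 = 5
  a_5 = 0·5 + -1·5 + -2·5 = -15
  a_6 = 0·-15 + -1·5 + -2·5 = -15
  a_7 = 0·-15 + -1·-15 + -2·5 = 5
  a_8 = 0·5 + -1·-15 + -2·-15 = 45
  a_9 = 0·45 + -1·5 + -2·-15 = 25

0,-1,-2 ; 25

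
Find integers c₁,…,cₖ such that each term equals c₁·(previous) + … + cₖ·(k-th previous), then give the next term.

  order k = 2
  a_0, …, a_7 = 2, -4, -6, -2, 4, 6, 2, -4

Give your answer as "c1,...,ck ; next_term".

1,-1 ; -6

  a_2 = 1·-4 + -1·2 = -6
  a_3 = 1·-6 + -1·-4 = -2
  a_4 = 1·-2 + -1·-6 = 4
  a_5 = 1·4 + -1·-2 = 6
  a_6 = 1·6 + -1·4 = 2
  a_7 = 1·2 + -1·6 = -4
  a_8 = 1·-4 + -1·2 = -6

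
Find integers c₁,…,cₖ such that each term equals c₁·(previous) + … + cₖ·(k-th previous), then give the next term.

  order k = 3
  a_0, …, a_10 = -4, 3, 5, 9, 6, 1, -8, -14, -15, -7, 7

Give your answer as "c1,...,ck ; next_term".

  a_3 = 1·5 + 0·3 + -1·-4 = 9
  a_4 = 1·9 + 0·5 + -1·3 = 6
  a_5 = 1·6 + 0·9 + -1·5 = 1
  a_6 = 1·1 + 0·6 + -1·9 = -8
  a_7 = 1·-8 + 0·1 + -1·6 = -14
  a_8 = 1·-14 + 0·-8 + -1·1 = -15
  a_9 = 1·-15 + 0·-14 + -1·-8 = -7
  a_10 = 1·-7 + 0·-15 + -1·-14 = 7
  a_11 = 1·7 + 0·-7 + -1·-15 = 22

1,0,-1 ; 22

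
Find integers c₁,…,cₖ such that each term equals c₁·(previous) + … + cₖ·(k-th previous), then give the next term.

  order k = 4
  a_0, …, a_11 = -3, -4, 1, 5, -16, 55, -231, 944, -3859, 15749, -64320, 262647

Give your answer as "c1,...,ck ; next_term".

-3,4,-1,3 ; -1072547

  a_4 = -3·5 + 4·1 + -1·-4 + 3·-3 = -16
  a_5 = -3·-16 + 4·5 + -1·1 + 3·-4 = 55
  a_6 = -3·55 + 4·-16 + -1·5 + 3·1 = -231
  a_7 = -3·-231 + 4·55 + -1·-16 + 3·5 = 944
  a_8 = -3·944 + 4·-231 + -1·55 + 3·-16 = -3859
  a_9 = -3·-3859 + 4·944 + -1·-231 + 3·55 = 15749
  a_10 = -3·15749 + 4·-3859 + -1·944 + 3·-231 = -64320
  a_11 = -3·-64320 + 4·15749 + -1·-3859 + 3·944 = 262647
  a_12 = -3·262647 + 4·-64320 + -1·15749 + 3·-3859 = -1072547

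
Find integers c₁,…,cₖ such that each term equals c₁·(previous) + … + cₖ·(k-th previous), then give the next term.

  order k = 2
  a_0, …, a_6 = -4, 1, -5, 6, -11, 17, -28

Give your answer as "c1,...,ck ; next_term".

  a_2 = -1·1 + 1·-4 = -5
  a_3 = -1·-5 + 1·1 = 6
  a_4 = -1·6 + 1·-5 = -11
  a_5 = -1·-11 + 1·6 = 17
  a_6 = -1·17 + 1·-11 = -28
  a_7 = -1·-28 + 1·17 = 45

-1,1 ; 45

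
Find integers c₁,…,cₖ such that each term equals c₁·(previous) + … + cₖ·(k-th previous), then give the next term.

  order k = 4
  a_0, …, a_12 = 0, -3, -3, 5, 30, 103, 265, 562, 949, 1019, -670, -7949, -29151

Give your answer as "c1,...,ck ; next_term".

  a_4 = 3·5 + -1·-3 + -4·-3 + -2·0 = 30
  a_5 = 3·30 + -1·5 + -4·-3 + -2·-3 = 103
  a_6 = 3·103 + -1·30 + -4·5 + -2·-3 = 265
  a_7 = 3·265 + -1·103 + -4·30 + -2·5 = 562
  a_8 = 3·562 + -1·265 + -4·103 + -2·30 = 949
  a_9 = 3·949 + -1·562 + -4·265 + -2·103 = 1019
  a_10 = 3·1019 + -1·949 + -4·562 + -2·265 = -670
  a_11 = 3·-670 + -1·1019 + -4·949 + -2·562 = -7949
  a_12 = 3·-7949 + -1·-670 + -4·1019 + -2·949 = -29151
  a_13 = 3·-29151 + -1·-7949 + -4·-670 + -2·1019 = -78862

3,-1,-4,-2 ; -78862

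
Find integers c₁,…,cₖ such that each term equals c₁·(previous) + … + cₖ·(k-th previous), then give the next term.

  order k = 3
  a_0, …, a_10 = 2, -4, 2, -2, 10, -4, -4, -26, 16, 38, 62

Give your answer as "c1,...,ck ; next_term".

0,-1,-3 ; -86

  a_3 = 0·2 + -1·-4 + -3·2 = -2
  a_4 = 0·-2 + -1·2 + -3·-4 = 10
  a_5 = 0·10 + -1·-2 + -3·2 = -4
  a_6 = 0·-4 + -1·10 + -3·-2 = -4
  a_7 = 0·-4 + -1·-4 + -3·10 = -26
  a_8 = 0·-26 + -1·-4 + -3·-4 = 16
  a_9 = 0·16 + -1·-26 + -3·-4 = 38
  a_10 = 0·38 + -1·16 + -3·-26 = 62
  a_11 = 0·62 + -1·38 + -3·16 = -86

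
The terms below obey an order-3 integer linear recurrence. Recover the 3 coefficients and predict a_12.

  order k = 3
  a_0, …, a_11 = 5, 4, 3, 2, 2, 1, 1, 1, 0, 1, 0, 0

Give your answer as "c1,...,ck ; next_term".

  a_3 = -1·3 + 0·4 + 1·5 = 2
  a_4 = -1·2 + 0·3 + 1·4 = 2
  a_5 = -1·2 + 0·2 + 1·3 = 1
  a_6 = -1·1 + 0·2 + 1·2 = 1
  a_7 = -1·1 + 0·1 + 1·2 = 1
  a_8 = -1·1 + 0·1 + 1·1 = 0
  a_9 = -1·0 + 0·1 + 1·1 = 1
  a_10 = -1·1 + 0·0 + 1·1 = 0
  a_11 = -1·0 + 0·1 + 1·0 = 0
  a_12 = -1·0 + 0·0 + 1·1 = 1

-1,0,1 ; 1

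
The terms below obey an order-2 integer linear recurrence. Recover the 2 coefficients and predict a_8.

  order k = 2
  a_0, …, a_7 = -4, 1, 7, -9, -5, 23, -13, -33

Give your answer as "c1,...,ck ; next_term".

  a_2 = -1·1 + -2·-4 = 7
  a_3 = -1·7 + -2·1 = -9
  a_4 = -1·-9 + -2·7 = -5
  a_5 = -1·-5 + -2·-9 = 23
  a_6 = -1·23 + -2·-5 = -13
  a_7 = -1·-13 + -2·23 = -33
  a_8 = -1·-33 + -2·-13 = 59

-1,-2 ; 59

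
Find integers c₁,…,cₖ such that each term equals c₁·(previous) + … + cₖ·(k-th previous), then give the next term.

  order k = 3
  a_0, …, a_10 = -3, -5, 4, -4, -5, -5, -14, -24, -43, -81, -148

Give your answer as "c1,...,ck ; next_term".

1,1,1 ; -272

  a_3 = 1·4 + 1·-5 + 1·-3 = -4
  a_4 = 1·-4 + 1·4 + 1·-5 = -5
  a_5 = 1·-5 + 1·-4 + 1·4 = -5
  a_6 = 1·-5 + 1·-5 + 1·-4 = -14
  a_7 = 1·-14 + 1·-5 + 1·-5 = -24
  a_8 = 1·-24 + 1·-14 + 1·-5 = -43
  a_9 = 1·-43 + 1·-24 + 1·-14 = -81
  a_10 = 1·-81 + 1·-43 + 1·-24 = -148
  a_11 = 1·-148 + 1·-81 + 1·-43 = -272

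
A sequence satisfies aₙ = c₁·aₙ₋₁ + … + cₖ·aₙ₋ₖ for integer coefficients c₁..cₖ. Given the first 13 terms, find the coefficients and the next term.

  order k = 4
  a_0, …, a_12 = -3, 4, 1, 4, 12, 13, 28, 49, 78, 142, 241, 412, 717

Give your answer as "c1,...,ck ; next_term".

  a_4 = 1·4 + 1·1 + 1·4 + -1·-3 = 12
  a_5 = 1·12 + 1·4 + 1·1 + -1·4 = 13
  a_6 = 1·13 + 1·12 + 1·4 + -1·1 = 28
  a_7 = 1·28 + 1·13 + 1·12 + -1·4 = 49
  a_8 = 1·49 + 1·28 + 1·13 + -1·12 = 78
  a_9 = 1·78 + 1·49 + 1·28 + -1·13 = 142
  a_10 = 1·142 + 1·78 + 1·49 + -1·28 = 241
  a_11 = 1·241 + 1·142 + 1·78 + -1·49 = 412
  a_12 = 1·412 + 1·241 + 1·142 + -1·78 = 717
  a_13 = 1·717 + 1·412 + 1·241 + -1·142 = 1228

1,1,1,-1 ; 1228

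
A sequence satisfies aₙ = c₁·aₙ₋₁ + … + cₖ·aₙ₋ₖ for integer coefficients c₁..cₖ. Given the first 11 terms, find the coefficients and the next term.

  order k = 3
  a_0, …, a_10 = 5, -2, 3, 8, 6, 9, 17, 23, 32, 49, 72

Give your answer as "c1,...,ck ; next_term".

1,0,1 ; 104

  a_3 = 1·3 + 0·-2 + 1·5 = 8
  a_4 = 1·8 + 0·3 + 1·-2 = 6
  a_5 = 1·6 + 0·8 + 1·3 = 9
  a_6 = 1·9 + 0·6 + 1·8 = 17
  a_7 = 1·17 + 0·9 + 1·6 = 23
  a_8 = 1·23 + 0·17 + 1·9 = 32
  a_9 = 1·32 + 0·23 + 1·17 = 49
  a_10 = 1·49 + 0·32 + 1·23 = 72
  a_11 = 1·72 + 0·49 + 1·32 = 104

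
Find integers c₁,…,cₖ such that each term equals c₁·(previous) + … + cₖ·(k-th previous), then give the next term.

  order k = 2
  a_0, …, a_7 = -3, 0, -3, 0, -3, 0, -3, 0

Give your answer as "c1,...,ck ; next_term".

  a_2 = 0·0 + 1·-3 = -3
  a_3 = 0·-3 + 1·0 = 0
  a_4 = 0·0 + 1·-3 = -3
  a_5 = 0·-3 + 1·0 = 0
  a_6 = 0·0 + 1·-3 = -3
  a_7 = 0·-3 + 1·0 = 0
  a_8 = 0·0 + 1·-3 = -3

0,1 ; -3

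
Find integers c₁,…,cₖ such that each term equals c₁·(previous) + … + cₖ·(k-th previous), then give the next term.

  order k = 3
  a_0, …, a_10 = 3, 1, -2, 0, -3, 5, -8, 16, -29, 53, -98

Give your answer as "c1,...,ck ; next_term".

-1,1,-1 ; 180

  a_3 = -1·-2 + 1·1 + -1·3 = 0
  a_4 = -1·0 + 1·-2 + -1·1 = -3
  a_5 = -1·-3 + 1·0 + -1·-2 = 5
  a_6 = -1·5 + 1·-3 + -1·0 = -8
  a_7 = -1·-8 + 1·5 + -1·-3 = 16
  a_8 = -1·16 + 1·-8 + -1·5 = -29
  a_9 = -1·-29 + 1·16 + -1·-8 = 53
  a_10 = -1·53 + 1·-29 + -1·16 = -98
  a_11 = -1·-98 + 1·53 + -1·-29 = 180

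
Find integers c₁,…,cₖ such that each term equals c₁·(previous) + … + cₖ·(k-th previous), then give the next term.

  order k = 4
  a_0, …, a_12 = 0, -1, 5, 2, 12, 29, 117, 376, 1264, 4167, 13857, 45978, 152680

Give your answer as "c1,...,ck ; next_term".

3,1,-1,4 ; 506829

  a_4 = 3·2 + 1·5 + -1·-1 + 4·0 = 12
  a_5 = 3·12 + 1·2 + -1·5 + 4·-1 = 29
  a_6 = 3·29 + 1·12 + -1·2 + 4·5 = 117
  a_7 = 3·117 + 1·29 + -1·12 + 4·2 = 376
  a_8 = 3·376 + 1·117 + -1·29 + 4·12 = 1264
  a_9 = 3·1264 + 1·376 + -1·117 + 4·29 = 4167
  a_10 = 3·4167 + 1·1264 + -1·376 + 4·117 = 13857
  a_11 = 3·13857 + 1·4167 + -1·1264 + 4·376 = 45978
  a_12 = 3·45978 + 1·13857 + -1·4167 + 4·1264 = 152680
  a_13 = 3·152680 + 1·45978 + -1·13857 + 4·4167 = 506829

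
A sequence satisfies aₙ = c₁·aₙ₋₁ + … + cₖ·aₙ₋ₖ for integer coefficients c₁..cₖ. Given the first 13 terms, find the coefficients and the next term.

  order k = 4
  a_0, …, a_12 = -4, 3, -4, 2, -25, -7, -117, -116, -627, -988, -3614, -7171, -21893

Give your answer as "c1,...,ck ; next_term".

  a_4 = 1·2 + 4·-4 + -1·3 + 2·-4 = -25
  a_5 = 1·-25 + 4·2 + -1·-4 + 2·3 = -7
  a_6 = 1·-7 + 4·-25 + -1·2 + 2·-4 = -117
  a_7 = 1·-117 + 4·-7 + -1·-25 + 2·2 = -116
  a_8 = 1·-116 + 4·-117 + -1·-7 + 2·-25 = -627
  a_9 = 1·-627 + 4·-116 + -1·-117 + 2·-7 = -988
  a_10 = 1·-988 + 4·-627 + -1·-116 + 2·-117 = -3614
  a_11 = 1·-3614 + 4·-988 + -1·-627 + 2·-116 = -7171
  a_12 = 1·-7171 + 4·-3614 + -1·-988 + 2·-627 = -21893
  a_13 = 1·-21893 + 4·-7171 + -1·-3614 + 2·-988 = -48939

1,4,-1,2 ; -48939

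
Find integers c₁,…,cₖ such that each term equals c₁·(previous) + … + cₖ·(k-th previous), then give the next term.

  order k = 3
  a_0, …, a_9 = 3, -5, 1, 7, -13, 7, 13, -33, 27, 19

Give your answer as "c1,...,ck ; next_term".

-1,-1,1 ; -79

  a_3 = -1·1 + -1·-5 + 1·3 = 7
  a_4 = -1·7 + -1·1 + 1·-5 = -13
  a_5 = -1·-13 + -1·7 + 1·1 = 7
  a_6 = -1·7 + -1·-13 + 1·7 = 13
  a_7 = -1·13 + -1·7 + 1·-13 = -33
  a_8 = -1·-33 + -1·13 + 1·7 = 27
  a_9 = -1·27 + -1·-33 + 1·13 = 19
  a_10 = -1·19 + -1·27 + 1·-33 = -79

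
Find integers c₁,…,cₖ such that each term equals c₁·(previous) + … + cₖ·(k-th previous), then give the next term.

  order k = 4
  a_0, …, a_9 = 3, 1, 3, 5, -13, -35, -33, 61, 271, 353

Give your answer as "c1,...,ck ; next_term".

  a_4 = 1·5 + -2·3 + -3·1 + -3·3 = -13
  a_5 = 1·-13 + -2·5 + -3·3 + -3·1 = -35
  a_6 = 1·-35 + -2·-13 + -3·5 + -3·3 = -33
  a_7 = 1·-33 + -2·-35 + -3·-13 + -3·5 = 61
  a_8 = 1·61 + -2·-33 + -3·-35 + -3·-13 = 271
  a_9 = 1·271 + -2·61 + -3·-33 + -3·-35 = 353
  a_10 = 1·353 + -2·271 + -3·61 + -3·-33 = -273

1,-2,-3,-3 ; -273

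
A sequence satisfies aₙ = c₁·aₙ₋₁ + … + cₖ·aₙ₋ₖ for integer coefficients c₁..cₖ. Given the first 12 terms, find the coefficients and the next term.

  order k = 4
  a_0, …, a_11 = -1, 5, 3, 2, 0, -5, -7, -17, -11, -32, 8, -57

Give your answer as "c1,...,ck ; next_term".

0,3,-2,-1 ; 99

  a_4 = 0·2 + 3·3 + -2·5 + -1·-1 = 0
  a_5 = 0·0 + 3·2 + -2·3 + -1·5 = -5
  a_6 = 0·-5 + 3·0 + -2·2 + -1·3 = -7
  a_7 = 0·-7 + 3·-5 + -2·0 + -1·2 = -17
  a_8 = 0·-17 + 3·-7 + -2·-5 + -1·0 = -11
  a_9 = 0·-11 + 3·-17 + -2·-7 + -1·-5 = -32
  a_10 = 0·-32 + 3·-11 + -2·-17 + -1·-7 = 8
  a_11 = 0·8 + 3·-32 + -2·-11 + -1·-17 = -57
  a_12 = 0·-57 + 3·8 + -2·-32 + -1·-11 = 99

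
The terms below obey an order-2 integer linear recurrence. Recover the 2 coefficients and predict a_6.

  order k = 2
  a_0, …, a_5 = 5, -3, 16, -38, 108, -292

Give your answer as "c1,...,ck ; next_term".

  a_2 = -2·-3 + 2·5 = 16
  a_3 = -2·16 + 2·-3 = -38
  a_4 = -2·-38 + 2·16 = 108
  a_5 = -2·108 + 2·-38 = -292
  a_6 = -2·-292 + 2·108 = 800

-2,2 ; 800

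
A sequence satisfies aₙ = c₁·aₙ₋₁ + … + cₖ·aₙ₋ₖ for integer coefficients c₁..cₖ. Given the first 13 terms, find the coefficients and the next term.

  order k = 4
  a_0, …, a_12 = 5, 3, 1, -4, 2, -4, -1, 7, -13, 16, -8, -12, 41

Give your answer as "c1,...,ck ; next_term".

-1,0,1,-1 ; -65

  a_4 = -1·-4 + 0·1 + 1·3 + -1·5 = 2
  a_5 = -1·2 + 0·-4 + 1·1 + -1·3 = -4
  a_6 = -1·-4 + 0·2 + 1·-4 + -1·1 = -1
  a_7 = -1·-1 + 0·-4 + 1·2 + -1·-4 = 7
  a_8 = -1·7 + 0·-1 + 1·-4 + -1·2 = -13
  a_9 = -1·-13 + 0·7 + 1·-1 + -1·-4 = 16
  a_10 = -1·16 + 0·-13 + 1·7 + -1·-1 = -8
  a_11 = -1·-8 + 0·16 + 1·-13 + -1·7 = -12
  a_12 = -1·-12 + 0·-8 + 1·16 + -1·-13 = 41
  a_13 = -1·41 + 0·-12 + 1·-8 + -1·16 = -65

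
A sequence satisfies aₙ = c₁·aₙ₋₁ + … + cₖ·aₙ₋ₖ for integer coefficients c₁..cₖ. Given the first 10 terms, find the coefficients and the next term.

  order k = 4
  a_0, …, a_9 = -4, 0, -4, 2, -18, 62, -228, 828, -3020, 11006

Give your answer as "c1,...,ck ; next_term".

-3,2,-1,1 ; -40114

  a_4 = -3·2 + 2·-4 + -1·0 + 1·-4 = -18
  a_5 = -3·-18 + 2·2 + -1·-4 + 1·0 = 62
  a_6 = -3·62 + 2·-18 + -1·2 + 1·-4 = -228
  a_7 = -3·-228 + 2·62 + -1·-18 + 1·2 = 828
  a_8 = -3·828 + 2·-228 + -1·62 + 1·-18 = -3020
  a_9 = -3·-3020 + 2·828 + -1·-228 + 1·62 = 11006
  a_10 = -3·11006 + 2·-3020 + -1·828 + 1·-228 = -40114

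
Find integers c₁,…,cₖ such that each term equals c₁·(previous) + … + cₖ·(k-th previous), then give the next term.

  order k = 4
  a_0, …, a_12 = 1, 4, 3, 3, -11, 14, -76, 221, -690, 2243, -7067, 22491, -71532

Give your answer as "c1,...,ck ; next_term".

-2,3,-3,-2 ; 227252

  a_4 = -2·3 + 3·3 + -3·4 + -2·1 = -11
  a_5 = -2·-11 + 3·3 + -3·3 + -2·4 = 14
  a_6 = -2·14 + 3·-11 + -3·3 + -2·3 = -76
  a_7 = -2·-76 + 3·14 + -3·-11 + -2·3 = 221
  a_8 = -2·221 + 3·-76 + -3·14 + -2·-11 = -690
  a_9 = -2·-690 + 3·221 + -3·-76 + -2·14 = 2243
  a_10 = -2·2243 + 3·-690 + -3·221 + -2·-76 = -7067
  a_11 = -2·-7067 + 3·2243 + -3·-690 + -2·221 = 22491
  a_12 = -2·22491 + 3·-7067 + -3·2243 + -2·-690 = -71532
  a_13 = -2·-71532 + 3·22491 + -3·-7067 + -2·2243 = 227252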